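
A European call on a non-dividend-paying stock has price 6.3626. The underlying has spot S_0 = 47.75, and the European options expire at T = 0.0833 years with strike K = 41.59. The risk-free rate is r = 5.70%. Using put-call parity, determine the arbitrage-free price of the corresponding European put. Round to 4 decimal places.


Answer: Put price = 0.0056

Derivation:
Put-call parity: C - P = S_0 * exp(-qT) - K * exp(-rT).
S_0 * exp(-qT) = 47.7500 * 1.00000000 = 47.75000000
K * exp(-rT) = 41.5900 * 0.99526315 = 41.39299459
P = C - S*exp(-qT) + K*exp(-rT)
P = 6.3626 - 47.75000000 + 41.39299459 = 0.0056


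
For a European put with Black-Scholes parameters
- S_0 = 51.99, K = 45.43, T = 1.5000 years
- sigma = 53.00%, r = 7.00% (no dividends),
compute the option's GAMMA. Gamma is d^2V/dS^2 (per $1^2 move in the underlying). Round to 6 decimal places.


d1 = 0.6941048413; d2 = 0.0449900594
phi(d1) = 0.3135396980; exp(-qT) = 1.0000000000; exp(-rT) = 0.9003245226
Gamma = exp(-qT) * phi(d1) / (S * sigma * sqrt(T)) = 1.0000000000 * 0.3135396980 / (51.9900 * 0.5300 * 1.2247448714) = 0.009291

Answer: Gamma = 0.009291


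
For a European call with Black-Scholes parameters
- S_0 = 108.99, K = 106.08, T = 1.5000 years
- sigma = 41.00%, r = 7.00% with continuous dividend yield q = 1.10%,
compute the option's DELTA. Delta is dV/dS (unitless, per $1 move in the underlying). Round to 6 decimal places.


d1 = 0.4812104418; d2 = -0.0209349555
phi(d1) = 0.3553257595; exp(-qT) = 0.9836353794; exp(-rT) = 0.9003245226
N(d1) = 0.6848165298
Delta = exp(-qT) * N(d1) = 0.9836353794 * 0.6848165298 = 0.673610

Answer: Delta = 0.673610


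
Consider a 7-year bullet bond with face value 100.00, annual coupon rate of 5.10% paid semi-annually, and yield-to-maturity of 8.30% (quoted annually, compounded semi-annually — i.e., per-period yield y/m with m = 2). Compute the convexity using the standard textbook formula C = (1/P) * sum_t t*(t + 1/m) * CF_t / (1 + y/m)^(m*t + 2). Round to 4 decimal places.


Answer: Convexity = 38.0386

Derivation:
Coupon per period c = face * coupon_rate / m = 2.550000
Periods per year m = 2; per-period yield y/m = 0.041500
Number of cashflows N = 14
Cashflows (t years, CF_t, discount factor 1/(1+y/m)^(m*t), PV):
  t = 0.5000: CF_t = 2.550000, DF = 0.960154, PV = 2.448392
  t = 1.0000: CF_t = 2.550000, DF = 0.921895, PV = 2.350832
  t = 1.5000: CF_t = 2.550000, DF = 0.885161, PV = 2.257160
  t = 2.0000: CF_t = 2.550000, DF = 0.849890, PV = 2.167220
  t = 2.5000: CF_t = 2.550000, DF = 0.816025, PV = 2.080865
  t = 3.0000: CF_t = 2.550000, DF = 0.783510, PV = 1.997950
  t = 3.5000: CF_t = 2.550000, DF = 0.752290, PV = 1.918339
  t = 4.0000: CF_t = 2.550000, DF = 0.722314, PV = 1.841900
  t = 4.5000: CF_t = 2.550000, DF = 0.693532, PV = 1.768507
  t = 5.0000: CF_t = 2.550000, DF = 0.665897, PV = 1.698038
  t = 5.5000: CF_t = 2.550000, DF = 0.639364, PV = 1.630377
  t = 6.0000: CF_t = 2.550000, DF = 0.613887, PV = 1.565413
  t = 6.5000: CF_t = 2.550000, DF = 0.589426, PV = 1.503037
  t = 7.0000: CF_t = 102.550000, DF = 0.565940, PV = 58.037116
Price P = sum_t PV_t = 83.265145
Convexity numerator sum_t t*(t + 1/m) * CF_t / (1+y/m)^(m*t + 2):
  t = 0.5000: term = 1.128580
  t = 1.0000: term = 3.250831
  t = 1.5000: term = 6.242594
  t = 2.0000: term = 9.989748
  t = 2.5000: term = 14.387539
  t = 3.0000: term = 19.339947
  t = 3.5000: term = 24.759094
  t = 4.0000: term = 30.564686
  t = 4.5000: term = 36.683493
  t = 5.0000: term = 43.048853
  t = 5.5000: term = 49.600214
  t = 6.0000: term = 56.282703
  t = 6.5000: term = 63.046715
  t = 7.0000: term = 2808.966628
Convexity = (1/P) * sum = 3167.291625 / 83.265145 = 38.038625


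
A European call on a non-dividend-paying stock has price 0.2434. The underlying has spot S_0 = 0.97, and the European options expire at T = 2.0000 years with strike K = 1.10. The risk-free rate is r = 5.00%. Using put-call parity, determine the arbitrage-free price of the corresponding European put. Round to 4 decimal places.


Answer: Put price = 0.2687

Derivation:
Put-call parity: C - P = S_0 * exp(-qT) - K * exp(-rT).
S_0 * exp(-qT) = 0.9700 * 1.00000000 = 0.97000000
K * exp(-rT) = 1.1000 * 0.90483742 = 0.99532116
P = C - S*exp(-qT) + K*exp(-rT)
P = 0.2434 - 0.97000000 + 0.99532116 = 0.2687


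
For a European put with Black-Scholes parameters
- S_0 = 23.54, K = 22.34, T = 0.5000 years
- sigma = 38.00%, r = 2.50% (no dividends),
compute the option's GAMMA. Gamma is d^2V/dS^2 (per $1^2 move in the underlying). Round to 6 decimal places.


Answer: Gamma = 0.058776

Derivation:
d1 = 0.3755939394; d2 = 0.1068933626
phi(d1) = 0.3717722152; exp(-qT) = 1.0000000000; exp(-rT) = 0.9875778005
Gamma = exp(-qT) * phi(d1) / (S * sigma * sqrt(T)) = 1.0000000000 * 0.3717722152 / (23.5400 * 0.3800 * 0.7071067812) = 0.058776


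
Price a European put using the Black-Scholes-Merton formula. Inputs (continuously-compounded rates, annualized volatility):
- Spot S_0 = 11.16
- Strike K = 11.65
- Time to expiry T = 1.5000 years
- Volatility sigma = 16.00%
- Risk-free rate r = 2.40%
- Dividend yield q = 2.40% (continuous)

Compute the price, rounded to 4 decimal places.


d1 = (ln(S/K) + (r - q + 0.5*sigma^2) * T) / (sigma * sqrt(T)) = -0.12130191
d2 = d1 - sigma * sqrt(T) = -0.31726109
exp(-rT) = 0.96464029; exp(-qT) = 0.96464029
P = K * exp(-rT) * N(-d2) - S_0 * exp(-qT) * N(-d1)
N(-d1) = 0.54827405; N(-d2) = 0.62447725
P = 11.6500 * 0.96464029 * 0.62447725 - 11.1600 * 0.96464029 * 0.54827405 = 1.1155

Answer: Price = 1.1155


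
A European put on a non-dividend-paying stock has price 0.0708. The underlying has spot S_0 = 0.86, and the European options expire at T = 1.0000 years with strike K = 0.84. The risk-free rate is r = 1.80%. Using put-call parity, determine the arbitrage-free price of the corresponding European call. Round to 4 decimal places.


Put-call parity: C - P = S_0 * exp(-qT) - K * exp(-rT).
S_0 * exp(-qT) = 0.8600 * 1.00000000 = 0.86000000
K * exp(-rT) = 0.8400 * 0.98216103 = 0.82501527
C = P + S*exp(-qT) - K*exp(-rT)
C = 0.0708 + 0.86000000 - 0.82501527 = 0.1058

Answer: Call price = 0.1058


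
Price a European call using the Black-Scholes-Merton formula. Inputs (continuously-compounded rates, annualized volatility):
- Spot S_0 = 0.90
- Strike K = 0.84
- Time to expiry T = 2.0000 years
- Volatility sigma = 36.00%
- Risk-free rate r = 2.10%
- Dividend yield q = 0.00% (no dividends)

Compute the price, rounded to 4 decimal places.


d1 = (ln(S/K) + (r - q + 0.5*sigma^2) * T) / (sigma * sqrt(T)) = 0.47256903
d2 = d1 - sigma * sqrt(T) = -0.03654785
exp(-rT) = 0.95886978; exp(-qT) = 1.00000000
C = S_0 * exp(-qT) * N(d1) - K * exp(-rT) * N(d2)
N(d1) = 0.68173966; N(d2) = 0.48542276
C = 0.9000 * 1.00000000 * 0.68173966 - 0.8400 * 0.95886978 * 0.48542276 = 0.2226

Answer: Price = 0.2226


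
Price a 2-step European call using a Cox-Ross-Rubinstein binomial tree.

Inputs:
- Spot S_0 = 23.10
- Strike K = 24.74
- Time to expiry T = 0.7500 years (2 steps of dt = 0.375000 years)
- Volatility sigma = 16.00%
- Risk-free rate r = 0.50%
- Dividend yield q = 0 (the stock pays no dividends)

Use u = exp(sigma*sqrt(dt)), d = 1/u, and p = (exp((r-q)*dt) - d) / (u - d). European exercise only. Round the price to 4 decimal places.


Answer: Price = V(0,0) = 0.7878

Derivation:
dt = T/N = 0.375000
u = exp(sigma*sqrt(dt)) = 1.102940; d = 1/u = 0.906667
p = (exp((r-q)*dt) - d) / (u - d) = 0.485087
Discount per step: exp(-r*dt) = 0.998127
Stock lattice S(k, i) with i counting down-moves:
  k=0: S(0,0) = 23.1000
  k=1: S(1,0) = 25.4779; S(1,1) = 20.9440
  k=2: S(2,0) = 28.1006; S(2,1) = 23.1000; S(2,2) = 18.9893
Terminal payoffs V(N, i) = max(S_T - K, 0):
  V(2,0) = 3.360624; V(2,1) = 0.000000; V(2,2) = 0.000000
Backward induction: V(k, i) = exp(-r*dt) * [p * V(k+1, i) + (1-p) * V(k+1, i+1)].
  V(1,0) = exp(-r*dt) * [p*3.360624 + (1-p)*0.000000] = 1.627140
  V(1,1) = exp(-r*dt) * [p*0.000000 + (1-p)*0.000000] = 0.000000
  V(0,0) = exp(-r*dt) * [p*1.627140 + (1-p)*0.000000] = 0.787826


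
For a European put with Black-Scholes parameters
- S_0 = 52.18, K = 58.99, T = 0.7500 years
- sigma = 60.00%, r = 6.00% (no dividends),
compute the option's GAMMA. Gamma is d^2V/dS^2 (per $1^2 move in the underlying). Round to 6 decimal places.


Answer: Gamma = 0.014624

Derivation:
d1 = 0.1103342185; d2 = -0.4092810237
phi(d1) = 0.3965213659; exp(-qT) = 1.0000000000; exp(-rT) = 0.9559974818
Gamma = exp(-qT) * phi(d1) / (S * sigma * sqrt(T)) = 1.0000000000 * 0.3965213659 / (52.1800 * 0.6000 * 0.8660254038) = 0.014624


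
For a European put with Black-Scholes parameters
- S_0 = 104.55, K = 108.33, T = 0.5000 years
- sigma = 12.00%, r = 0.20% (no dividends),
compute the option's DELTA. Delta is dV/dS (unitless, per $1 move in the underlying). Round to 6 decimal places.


Answer: Delta = -0.642204

Derivation:
d1 = -0.3643567811; d2 = -0.4492095948
phi(d1) = 0.3733210651; exp(-qT) = 1.0000000000; exp(-rT) = 0.9990004998
N(-d1) = 0.6422041979
Delta = -exp(-qT) * N(-d1) = -1.0000000000 * 0.6422041979 = -0.642204


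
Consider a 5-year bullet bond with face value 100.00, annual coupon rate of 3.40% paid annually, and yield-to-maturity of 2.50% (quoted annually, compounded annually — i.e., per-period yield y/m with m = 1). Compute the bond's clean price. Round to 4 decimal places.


Coupon per period c = face * coupon_rate / m = 3.400000
Periods per year m = 1; per-period yield y/m = 0.025000
Number of cashflows N = 5
Cashflows (t years, CF_t, discount factor 1/(1+y/m)^(m*t), PV):
  t = 1.0000: CF_t = 3.400000, DF = 0.975610, PV = 3.317073
  t = 2.0000: CF_t = 3.400000, DF = 0.951814, PV = 3.236169
  t = 3.0000: CF_t = 3.400000, DF = 0.928599, PV = 3.157238
  t = 4.0000: CF_t = 3.400000, DF = 0.905951, PV = 3.080232
  t = 5.0000: CF_t = 103.400000, DF = 0.883854, PV = 91.390533
Price P = sum_t PV_t = 104.181246

Answer: Price = 104.1812


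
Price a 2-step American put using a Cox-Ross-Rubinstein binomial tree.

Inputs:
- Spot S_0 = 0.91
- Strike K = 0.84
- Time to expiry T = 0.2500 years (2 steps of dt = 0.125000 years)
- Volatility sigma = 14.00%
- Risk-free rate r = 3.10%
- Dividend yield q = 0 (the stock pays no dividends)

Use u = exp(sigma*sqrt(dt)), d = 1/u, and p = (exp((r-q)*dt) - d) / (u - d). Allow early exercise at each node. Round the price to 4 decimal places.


dt = T/N = 0.125000
u = exp(sigma*sqrt(dt)) = 1.050743; d = 1/u = 0.951708
p = (exp((r-q)*dt) - d) / (u - d) = 0.526831
Discount per step: exp(-r*dt) = 0.996132
Stock lattice S(k, i) with i counting down-moves:
  k=0: S(0,0) = 0.9100
  k=1: S(1,0) = 0.9562; S(1,1) = 0.8661
  k=2: S(2,0) = 1.0047; S(2,1) = 0.9100; S(2,2) = 0.8242
Terminal payoffs V(N, i) = max(K - S_T, 0):
  V(2,0) = 0.000000; V(2,1) = 0.000000; V(2,2) = 0.015770
Backward induction: V(k, i) = exp(-r*dt) * [p * V(k+1, i) + (1-p) * V(k+1, i+1)]; then take max(V_cont, immediate exercise) for American.
  V(1,0) = exp(-r*dt) * [p*0.000000 + (1-p)*0.000000] = 0.000000; exercise = 0.000000; V(1,0) = max -> 0.000000
  V(1,1) = exp(-r*dt) * [p*0.000000 + (1-p)*0.015770] = 0.007433; exercise = 0.000000; V(1,1) = max -> 0.007433
  V(0,0) = exp(-r*dt) * [p*0.000000 + (1-p)*0.007433] = 0.003503; exercise = 0.000000; V(0,0) = max -> 0.003503

Answer: Price = V(0,0) = 0.0035


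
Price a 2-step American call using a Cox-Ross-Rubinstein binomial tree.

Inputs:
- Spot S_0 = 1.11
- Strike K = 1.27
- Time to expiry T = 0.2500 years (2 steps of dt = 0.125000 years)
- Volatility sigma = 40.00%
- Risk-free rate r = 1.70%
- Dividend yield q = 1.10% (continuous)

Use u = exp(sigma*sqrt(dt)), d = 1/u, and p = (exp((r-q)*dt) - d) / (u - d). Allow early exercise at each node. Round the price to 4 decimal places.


Answer: Price = V(0,0) = 0.0441

Derivation:
dt = T/N = 0.125000
u = exp(sigma*sqrt(dt)) = 1.151910; d = 1/u = 0.868123
p = (exp((r-q)*dt) - d) / (u - d) = 0.467347
Discount per step: exp(-r*dt) = 0.997877
Stock lattice S(k, i) with i counting down-moves:
  k=0: S(0,0) = 1.1100
  k=1: S(1,0) = 1.2786; S(1,1) = 0.9636
  k=2: S(2,0) = 1.4729; S(2,1) = 1.1100; S(2,2) = 0.8365
Terminal payoffs V(N, i) = max(S_T - K, 0):
  V(2,0) = 0.202855; V(2,1) = 0.000000; V(2,2) = 0.000000
Backward induction: V(k, i) = exp(-r*dt) * [p * V(k+1, i) + (1-p) * V(k+1, i+1)]; then take max(V_cont, immediate exercise) for American.
  V(1,0) = exp(-r*dt) * [p*0.202855 + (1-p)*0.000000] = 0.094603; exercise = 0.008620; V(1,0) = max -> 0.094603
  V(1,1) = exp(-r*dt) * [p*0.000000 + (1-p)*0.000000] = 0.000000; exercise = 0.000000; V(1,1) = max -> 0.000000
  V(0,0) = exp(-r*dt) * [p*0.094603 + (1-p)*0.000000] = 0.044118; exercise = 0.000000; V(0,0) = max -> 0.044118


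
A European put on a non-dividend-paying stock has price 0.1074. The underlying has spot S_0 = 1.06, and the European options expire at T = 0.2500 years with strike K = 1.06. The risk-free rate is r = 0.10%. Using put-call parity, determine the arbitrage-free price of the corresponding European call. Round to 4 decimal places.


Put-call parity: C - P = S_0 * exp(-qT) - K * exp(-rT).
S_0 * exp(-qT) = 1.0600 * 1.00000000 = 1.06000000
K * exp(-rT) = 1.0600 * 0.99975003 = 1.05973503
C = P + S*exp(-qT) - K*exp(-rT)
C = 0.1074 + 1.06000000 - 1.05973503 = 0.1077

Answer: Call price = 0.1077


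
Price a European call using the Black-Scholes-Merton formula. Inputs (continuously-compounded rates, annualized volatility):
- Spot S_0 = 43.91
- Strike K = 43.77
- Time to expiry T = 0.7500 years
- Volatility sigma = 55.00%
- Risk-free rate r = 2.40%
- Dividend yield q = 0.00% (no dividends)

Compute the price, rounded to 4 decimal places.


Answer: Price = 8.6473

Derivation:
d1 = (ln(S/K) + (r - q + 0.5*sigma^2) * T) / (sigma * sqrt(T)) = 0.28265166
d2 = d1 - sigma * sqrt(T) = -0.19366232
exp(-rT) = 0.98216103; exp(-qT) = 1.00000000
C = S_0 * exp(-qT) * N(d1) - K * exp(-rT) * N(d2)
N(d1) = 0.61127806; N(d2) = 0.42322015
C = 43.9100 * 1.00000000 * 0.61127806 - 43.7700 * 0.98216103 * 0.42322015 = 8.6473


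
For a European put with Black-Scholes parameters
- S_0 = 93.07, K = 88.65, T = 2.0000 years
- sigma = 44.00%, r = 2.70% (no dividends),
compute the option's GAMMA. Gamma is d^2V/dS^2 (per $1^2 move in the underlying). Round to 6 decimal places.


d1 = 0.4761012082; d2 = -0.1461527593
phi(d1) = 0.3561957950; exp(-qT) = 1.0000000000; exp(-rT) = 0.9474321065
Gamma = exp(-qT) * phi(d1) / (S * sigma * sqrt(T)) = 1.0000000000 * 0.3561957950 / (93.0700 * 0.4400 * 1.4142135624) = 0.006151

Answer: Gamma = 0.006151


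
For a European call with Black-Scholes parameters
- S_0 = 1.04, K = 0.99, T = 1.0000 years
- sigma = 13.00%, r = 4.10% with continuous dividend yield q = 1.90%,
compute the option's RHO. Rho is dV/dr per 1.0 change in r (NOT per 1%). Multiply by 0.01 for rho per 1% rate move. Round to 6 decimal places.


Answer: Rho = 0.651418

Derivation:
d1 = 0.6132388385; d2 = 0.4832388385
phi(d1) = 0.3305592144; exp(-qT) = 0.9811793622; exp(-rT) = 0.9598291299
N(d2) = 0.6855369193
Rho = K*T*exp(-rT)*N(d2) = 0.9900 * 1.0000 * 0.9598291299 * 0.6855369193 = 0.651418


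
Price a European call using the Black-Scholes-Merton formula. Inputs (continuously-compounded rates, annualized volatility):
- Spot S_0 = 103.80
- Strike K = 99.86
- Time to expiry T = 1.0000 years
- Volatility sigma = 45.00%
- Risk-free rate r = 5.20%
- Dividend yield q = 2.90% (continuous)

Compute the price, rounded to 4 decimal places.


d1 = (ln(S/K) + (r - q + 0.5*sigma^2) * T) / (sigma * sqrt(T)) = 0.36210392
d2 = d1 - sigma * sqrt(T) = -0.08789608
exp(-rT) = 0.94932887; exp(-qT) = 0.97141646
C = S_0 * exp(-qT) * N(d1) - K * exp(-rT) * N(d2)
N(d1) = 0.64136281; N(d2) = 0.46497964
C = 103.8000 * 0.97141646 * 0.64136281 - 99.8600 * 0.94932887 * 0.46497964 = 20.5905

Answer: Price = 20.5905


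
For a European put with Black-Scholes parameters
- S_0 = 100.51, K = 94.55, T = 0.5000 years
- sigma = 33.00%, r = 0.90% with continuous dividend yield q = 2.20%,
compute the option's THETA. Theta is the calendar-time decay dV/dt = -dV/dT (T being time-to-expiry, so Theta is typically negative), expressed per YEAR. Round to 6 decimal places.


d1 = 0.3507825174; d2 = 0.1174372796
phi(d1) = 0.3751374749; exp(-qT) = 0.9890602788; exp(-rT) = 0.9955101098
Theta = -S*exp(-qT)*phi(d1)*sigma/(2*sqrt(T)) + r*K*exp(-rT)*N(-d2) - q*S*exp(-qT)*N(-d1)
N(-d1) = 0.3628757570; N(-d2) = 0.4532567718; sqrt(T) = 0.7071067812
Term 1 = -100.5100 * 0.9890602788 * 0.3751374749 * 0.3300 / (2 * 0.7071067812) = -8.7020470386
Term 2 = 0.0090 * 94.5500 * 0.9955101098 * 0.4532567718 = 0.3839671045
Term 3 = -0.0220 * 100.5100 * 0.9890602788 * 0.3628757570 = -0.7936201195
Theta = -8.7020470386 + (0.3839671045) + (-0.7936201195) = -9.111700

Answer: Theta = -9.111700


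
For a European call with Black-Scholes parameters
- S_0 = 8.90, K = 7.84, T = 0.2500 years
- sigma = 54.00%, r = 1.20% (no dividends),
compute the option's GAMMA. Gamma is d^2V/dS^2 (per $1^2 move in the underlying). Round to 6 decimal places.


Answer: Gamma = 0.137346

Derivation:
d1 = 0.6157868236; d2 = 0.3457868236
phi(d1) = 0.3300420398; exp(-qT) = 1.0000000000; exp(-rT) = 0.9970044955
Gamma = exp(-qT) * phi(d1) / (S * sigma * sqrt(T)) = 1.0000000000 * 0.3300420398 / (8.9000 * 0.5400 * 0.5000000000) = 0.137346


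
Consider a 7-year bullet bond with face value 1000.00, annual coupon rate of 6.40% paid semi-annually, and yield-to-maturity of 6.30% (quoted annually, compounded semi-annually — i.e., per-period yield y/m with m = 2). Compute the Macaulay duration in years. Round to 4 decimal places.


Coupon per period c = face * coupon_rate / m = 32.000000
Periods per year m = 2; per-period yield y/m = 0.031500
Number of cashflows N = 14
Cashflows (t years, CF_t, discount factor 1/(1+y/m)^(m*t), PV):
  t = 0.5000: CF_t = 32.000000, DF = 0.969462, PV = 31.022782
  t = 1.0000: CF_t = 32.000000, DF = 0.939856, PV = 30.075407
  t = 1.5000: CF_t = 32.000000, DF = 0.911155, PV = 29.156963
  t = 2.0000: CF_t = 32.000000, DF = 0.883330, PV = 28.266566
  t = 2.5000: CF_t = 32.000000, DF = 0.856355, PV = 27.403360
  t = 3.0000: CF_t = 32.000000, DF = 0.830204, PV = 26.566515
  t = 3.5000: CF_t = 32.000000, DF = 0.804851, PV = 25.755225
  t = 4.0000: CF_t = 32.000000, DF = 0.780272, PV = 24.968711
  t = 4.5000: CF_t = 32.000000, DF = 0.756444, PV = 24.206215
  t = 5.0000: CF_t = 32.000000, DF = 0.733344, PV = 23.467004
  t = 5.5000: CF_t = 32.000000, DF = 0.710949, PV = 22.750368
  t = 6.0000: CF_t = 32.000000, DF = 0.689238, PV = 22.055616
  t = 6.5000: CF_t = 32.000000, DF = 0.668190, PV = 21.382080
  t = 7.0000: CF_t = 1032.000000, DF = 0.647785, PV = 668.513905
Price P = sum_t PV_t = 1005.590718
Macaulay numerator sum_t t * PV_t:
  t * PV_t at t = 0.5000: 15.511391
  t * PV_t at t = 1.0000: 30.075407
  t * PV_t at t = 1.5000: 43.735444
  t * PV_t at t = 2.0000: 56.533132
  t * PV_t at t = 2.5000: 68.508400
  t * PV_t at t = 3.0000: 79.699544
  t * PV_t at t = 3.5000: 90.143288
  t * PV_t at t = 4.0000: 99.874843
  t * PV_t at t = 4.5000: 108.927968
  t * PV_t at t = 5.0000: 117.335022
  t * PV_t at t = 5.5000: 125.127023
  t * PV_t at t = 6.0000: 132.333696
  t * PV_t at t = 6.5000: 138.983523
  t * PV_t at t = 7.0000: 4679.597335
Macaulay duration D = (sum_t t * PV_t) / P = 5786.386017 / 1005.590718 = 5.754216

Answer: Macaulay duration = 5.7542 years


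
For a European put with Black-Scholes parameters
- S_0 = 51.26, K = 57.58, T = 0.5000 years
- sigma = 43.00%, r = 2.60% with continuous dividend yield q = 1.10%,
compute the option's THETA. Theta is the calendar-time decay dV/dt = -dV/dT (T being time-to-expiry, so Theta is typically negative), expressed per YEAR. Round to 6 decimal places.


Answer: Theta = -5.353557

Derivation:
d1 = -0.2056844185; d2 = -0.5097403344
phi(d1) = 0.3905920660; exp(-qT) = 0.9945150973; exp(-rT) = 0.9870841350
Theta = -S*exp(-qT)*phi(d1)*sigma/(2*sqrt(T)) + r*K*exp(-rT)*N(-d2) - q*S*exp(-qT)*N(-d1)
N(-d1) = 0.5814812847; N(-d2) = 0.6948833043; sqrt(T) = 0.7071067812
Term 1 = -51.2600 * 0.9945150973 * 0.3905920660 * 0.4300 / (2 * 0.7071067812) = -6.0543407084
Term 2 = 0.0260 * 57.5800 * 0.9870841350 * 0.6948833043 = 1.0268595758
Term 3 = -0.0110 * 51.2600 * 0.9945150973 * 0.5814812847 = -0.3260756800
Theta = -6.0543407084 + (1.0268595758) + (-0.3260756800) = -5.353557


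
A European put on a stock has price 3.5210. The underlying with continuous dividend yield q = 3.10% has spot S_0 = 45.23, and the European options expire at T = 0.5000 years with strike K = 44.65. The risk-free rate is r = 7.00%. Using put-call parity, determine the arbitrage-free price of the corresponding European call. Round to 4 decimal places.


Answer: Call price = 4.9411

Derivation:
Put-call parity: C - P = S_0 * exp(-qT) - K * exp(-rT).
S_0 * exp(-qT) = 45.2300 * 0.98461951 = 44.53434029
K * exp(-rT) = 44.6500 * 0.96560542 = 43.11428184
C = P + S*exp(-qT) - K*exp(-rT)
C = 3.5210 + 44.53434029 - 43.11428184 = 4.9411


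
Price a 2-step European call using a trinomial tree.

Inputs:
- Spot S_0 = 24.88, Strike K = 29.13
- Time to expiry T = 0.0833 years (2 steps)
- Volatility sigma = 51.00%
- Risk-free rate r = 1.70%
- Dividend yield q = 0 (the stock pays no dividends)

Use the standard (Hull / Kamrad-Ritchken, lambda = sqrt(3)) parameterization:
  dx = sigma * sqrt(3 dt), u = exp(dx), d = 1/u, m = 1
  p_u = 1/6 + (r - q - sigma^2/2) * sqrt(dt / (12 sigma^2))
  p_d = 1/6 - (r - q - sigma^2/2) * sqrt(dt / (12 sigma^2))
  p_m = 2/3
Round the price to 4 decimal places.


Answer: Price = V(0,0) = 0.2904

Derivation:
dt = T/N = 0.041650; dx = sigma*sqrt(3*dt) = 0.180276
u = exp(dx) = 1.197548; d = 1/u = 0.835040
p_u = 0.153607, p_m = 0.666667, p_d = 0.179726
Discount per step: exp(-r*dt) = 0.999292
Stock lattice S(k, j) with j the centered position index:
  k=0: S(0,+0) = 24.8800
  k=1: S(1,-1) = 20.7758; S(1,+0) = 24.8800; S(1,+1) = 29.7950
  k=2: S(2,-2) = 17.3486; S(2,-1) = 20.7758; S(2,+0) = 24.8800; S(2,+1) = 29.7950; S(2,+2) = 35.6809
Terminal payoffs V(N, j) = max(S_T - K, 0):
  V(2,-2) = 0.000000; V(2,-1) = 0.000000; V(2,+0) = 0.000000; V(2,+1) = 0.664995; V(2,+2) = 6.550938
Backward induction: V(k, j) = exp(-r*dt) * [p_u * V(k+1, j+1) + p_m * V(k+1, j) + p_d * V(k+1, j-1)]
  V(1,-1) = exp(-r*dt) * [p_u*0.000000 + p_m*0.000000 + p_d*0.000000] = 0.000000
  V(1,+0) = exp(-r*dt) * [p_u*0.664995 + p_m*0.000000 + p_d*0.000000] = 0.102076
  V(1,+1) = exp(-r*dt) * [p_u*6.550938 + p_m*0.664995 + p_d*0.000000] = 1.448577
  V(0,+0) = exp(-r*dt) * [p_u*1.448577 + p_m*0.102076 + p_d*0.000000] = 0.290357


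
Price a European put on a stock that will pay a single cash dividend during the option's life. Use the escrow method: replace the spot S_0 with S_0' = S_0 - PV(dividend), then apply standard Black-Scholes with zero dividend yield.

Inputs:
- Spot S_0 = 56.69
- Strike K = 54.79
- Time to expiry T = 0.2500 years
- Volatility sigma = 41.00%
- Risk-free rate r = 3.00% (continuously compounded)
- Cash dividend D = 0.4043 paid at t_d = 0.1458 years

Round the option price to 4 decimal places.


Answer: Price = 3.6275

Derivation:
PV(D) = D * exp(-r * t_d) = 0.4043 * 0.99563555 = 0.40253545
S_0' = S_0 - PV(D) = 56.6900 - 0.40253545 = 56.28746455
d1 = (ln(S_0'/K) + (r + sigma^2/2)*T) / (sigma*sqrt(T)) = 0.27061785
d2 = d1 - sigma*sqrt(T) = 0.06561785
exp(-rT) = 0.99252805
N(-d1) = 0.39334248; N(-d2) = 0.47384104
P = K * exp(-rT) * N(-d2) - S_0' * N(-d1) = 54.7900 * 0.99252805 * 0.47384104 - 56.28746455 * 0.39334248 = 3.6275


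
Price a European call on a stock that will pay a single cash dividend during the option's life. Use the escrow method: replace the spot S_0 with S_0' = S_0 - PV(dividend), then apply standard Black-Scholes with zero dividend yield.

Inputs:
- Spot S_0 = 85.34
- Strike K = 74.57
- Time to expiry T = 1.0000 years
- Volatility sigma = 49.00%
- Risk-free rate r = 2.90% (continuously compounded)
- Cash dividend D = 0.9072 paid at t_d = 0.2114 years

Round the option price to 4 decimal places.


PV(D) = D * exp(-r * t_d) = 0.9072 * 0.99388815 = 0.90165533
S_0' = S_0 - PV(D) = 85.3400 - 0.90165533 = 84.43834467
d1 = (ln(S_0'/K) + (r + sigma^2/2)*T) / (sigma*sqrt(T)) = 0.55782314
d2 = d1 - sigma*sqrt(T) = 0.06782314
exp(-rT) = 0.97141646
N(d1) = 0.71151742; N(d2) = 0.52703679
C = S_0' * N(d1) - K * exp(-rT) * N(d2) = 84.43834467 * 0.71151742 - 74.5700 * 0.97141646 * 0.52703679 = 21.9016

Answer: Price = 21.9016


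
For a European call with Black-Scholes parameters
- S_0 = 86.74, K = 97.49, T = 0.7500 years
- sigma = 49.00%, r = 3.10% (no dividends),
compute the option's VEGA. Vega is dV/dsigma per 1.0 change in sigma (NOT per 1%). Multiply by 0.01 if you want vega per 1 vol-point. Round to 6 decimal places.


Answer: Vega = 29.967116

Derivation:
d1 = -0.0083590191; d2 = -0.4327114670
phi(d1) = 0.3989283430; exp(-qT) = 1.0000000000; exp(-rT) = 0.9770181987
Vega = S * exp(-qT) * phi(d1) * sqrt(T) = 86.7400 * 1.0000000000 * 0.3989283430 * 0.8660254038 = 29.967116


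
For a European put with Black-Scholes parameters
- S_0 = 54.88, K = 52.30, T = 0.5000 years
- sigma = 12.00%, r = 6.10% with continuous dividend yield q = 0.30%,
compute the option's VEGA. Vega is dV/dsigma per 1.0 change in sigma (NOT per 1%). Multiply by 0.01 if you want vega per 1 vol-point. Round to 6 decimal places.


Answer: Vega = 9.828543

Derivation:
d1 = 0.9516786631; d2 = 0.8668258494
phi(d1) = 0.2536538664; exp(-qT) = 0.9985011244; exp(-rT) = 0.9699604321
Vega = S * exp(-qT) * phi(d1) * sqrt(T) = 54.8800 * 0.9985011244 * 0.2536538664 * 0.7071067812 = 9.828543


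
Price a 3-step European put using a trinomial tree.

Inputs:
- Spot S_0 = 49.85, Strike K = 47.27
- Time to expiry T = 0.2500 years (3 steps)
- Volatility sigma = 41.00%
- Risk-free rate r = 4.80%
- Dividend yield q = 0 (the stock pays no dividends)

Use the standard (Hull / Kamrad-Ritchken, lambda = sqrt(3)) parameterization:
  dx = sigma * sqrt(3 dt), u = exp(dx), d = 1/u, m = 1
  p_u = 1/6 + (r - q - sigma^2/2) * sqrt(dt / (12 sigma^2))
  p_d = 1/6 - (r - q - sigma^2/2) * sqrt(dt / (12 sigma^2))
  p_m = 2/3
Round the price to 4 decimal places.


Answer: Price = V(0,0) = 2.5763

Derivation:
dt = T/N = 0.083333; dx = sigma*sqrt(3*dt) = 0.205000
u = exp(dx) = 1.227525; d = 1/u = 0.814647
p_u = 0.159339, p_m = 0.666667, p_d = 0.173994
Discount per step: exp(-r*dt) = 0.996008
Stock lattice S(k, j) with j the centered position index:
  k=0: S(0,+0) = 49.8500
  k=1: S(1,-1) = 40.6102; S(1,+0) = 49.8500; S(1,+1) = 61.1921
  k=2: S(2,-2) = 33.0830; S(2,-1) = 40.6102; S(2,+0) = 49.8500; S(2,+1) = 61.1921; S(2,+2) = 75.1149
  k=3: S(3,-3) = 26.9509; S(3,-2) = 33.0830; S(3,-1) = 40.6102; S(3,+0) = 49.8500; S(3,+1) = 61.1921; S(3,+2) = 75.1149; S(3,+3) = 92.2054
Terminal payoffs V(N, j) = max(K - S_T, 0):
  V(3,-3) = 20.319051; V(3,-2) = 14.187035; V(3,-1) = 6.659831; V(3,+0) = 0.000000; V(3,+1) = 0.000000; V(3,+2) = 0.000000; V(3,+3) = 0.000000
Backward induction: V(k, j) = exp(-r*dt) * [p_u * V(k+1, j+1) + p_m * V(k+1, j) + p_d * V(k+1, j-1)]
  V(2,-2) = exp(-r*dt) * [p_u*6.659831 + p_m*14.187035 + p_d*20.319051] = 13.998482
  V(2,-1) = exp(-r*dt) * [p_u*0.000000 + p_m*6.659831 + p_d*14.187035] = 6.880767
  V(2,+0) = exp(-r*dt) * [p_u*0.000000 + p_m*0.000000 + p_d*6.659831] = 1.154144
  V(2,+1) = exp(-r*dt) * [p_u*0.000000 + p_m*0.000000 + p_d*0.000000] = 0.000000
  V(2,+2) = exp(-r*dt) * [p_u*0.000000 + p_m*0.000000 + p_d*0.000000] = 0.000000
  V(1,-1) = exp(-r*dt) * [p_u*1.154144 + p_m*6.880767 + p_d*13.998482] = 7.177960
  V(1,+0) = exp(-r*dt) * [p_u*0.000000 + p_m*1.154144 + p_d*6.880767] = 1.958790
  V(1,+1) = exp(-r*dt) * [p_u*0.000000 + p_m*0.000000 + p_d*1.154144] = 0.200012
  V(0,+0) = exp(-r*dt) * [p_u*0.200012 + p_m*1.958790 + p_d*7.177960] = 2.576325


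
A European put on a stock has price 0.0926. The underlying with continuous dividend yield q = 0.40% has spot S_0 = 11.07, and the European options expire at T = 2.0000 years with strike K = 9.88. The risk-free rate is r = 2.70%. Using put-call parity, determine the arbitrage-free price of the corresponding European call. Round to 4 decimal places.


Put-call parity: C - P = S_0 * exp(-qT) - K * exp(-rT).
S_0 * exp(-qT) = 11.0700 * 0.99203191 = 10.98179330
K * exp(-rT) = 9.8800 * 0.94743211 = 9.36062921
C = P + S*exp(-qT) - K*exp(-rT)
C = 0.0926 + 10.98179330 - 9.36062921 = 1.7138

Answer: Call price = 1.7138


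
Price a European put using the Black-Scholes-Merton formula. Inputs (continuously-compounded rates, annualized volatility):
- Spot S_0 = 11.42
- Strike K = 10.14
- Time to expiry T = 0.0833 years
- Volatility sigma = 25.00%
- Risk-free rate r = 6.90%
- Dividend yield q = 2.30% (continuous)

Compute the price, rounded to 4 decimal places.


d1 = (ln(S/K) + (r - q + 0.5*sigma^2) * T) / (sigma * sqrt(T)) = 1.73673706
d2 = d1 - sigma * sqrt(T) = 1.66458271
exp(-rT) = 0.99426879; exp(-qT) = 0.99808593
P = K * exp(-rT) * N(-d2) - S_0 * exp(-qT) * N(-d1)
N(-d1) = 0.04121680; N(-d2) = 0.04799802
P = 10.1400 * 0.99426879 * 0.04799802 - 11.4200 * 0.99808593 * 0.04121680 = 0.0141

Answer: Price = 0.0141


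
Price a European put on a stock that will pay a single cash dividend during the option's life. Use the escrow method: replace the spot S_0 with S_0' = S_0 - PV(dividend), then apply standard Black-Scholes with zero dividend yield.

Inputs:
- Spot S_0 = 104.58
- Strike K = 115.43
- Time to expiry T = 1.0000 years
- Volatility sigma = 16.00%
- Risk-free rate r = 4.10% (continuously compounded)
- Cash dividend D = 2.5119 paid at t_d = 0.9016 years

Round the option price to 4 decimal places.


PV(D) = D * exp(-r * t_d) = 2.5119 * 0.96370929 = 2.42074136
S_0' = S_0 - PV(D) = 104.5800 - 2.42074136 = 102.15925864
d1 = (ln(S_0'/K) + (r + sigma^2/2)*T) / (sigma*sqrt(T)) = -0.42707082
d2 = d1 - sigma*sqrt(T) = -0.58707082
exp(-rT) = 0.95982913
N(-d1) = 0.66533613; N(-d2) = 0.72142193
P = K * exp(-rT) * N(-d2) - S_0' * N(-d1) = 115.4300 * 0.95982913 * 0.72142193 - 102.15925864 * 0.66533613 = 11.9583

Answer: Price = 11.9583


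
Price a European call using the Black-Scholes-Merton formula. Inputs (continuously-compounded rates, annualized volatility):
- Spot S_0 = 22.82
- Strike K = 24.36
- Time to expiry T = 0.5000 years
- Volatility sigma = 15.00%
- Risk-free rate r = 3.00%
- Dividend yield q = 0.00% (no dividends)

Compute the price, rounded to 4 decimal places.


d1 = (ln(S/K) + (r - q + 0.5*sigma^2) * T) / (sigma * sqrt(T)) = -0.42124801
d2 = d1 - sigma * sqrt(T) = -0.52731402
exp(-rT) = 0.98511194; exp(-qT) = 1.00000000
C = S_0 * exp(-qT) * N(d1) - K * exp(-rT) * N(d2)
N(d1) = 0.33678700; N(d2) = 0.29898777
C = 22.8200 * 1.00000000 * 0.33678700 - 24.3600 * 0.98511194 * 0.29898777 = 0.5106

Answer: Price = 0.5106


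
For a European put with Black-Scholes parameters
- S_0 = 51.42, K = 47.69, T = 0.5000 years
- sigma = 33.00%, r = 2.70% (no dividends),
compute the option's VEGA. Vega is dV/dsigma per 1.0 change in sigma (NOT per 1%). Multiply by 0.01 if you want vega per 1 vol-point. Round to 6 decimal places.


Answer: Vega = 12.818472

Derivation:
d1 = 0.4972480717; d2 = 0.2639028339
phi(d1) = 0.3525487545; exp(-qT) = 1.0000000000; exp(-rT) = 0.9865907163
Vega = S * exp(-qT) * phi(d1) * sqrt(T) = 51.4200 * 1.0000000000 * 0.3525487545 * 0.7071067812 = 12.818472


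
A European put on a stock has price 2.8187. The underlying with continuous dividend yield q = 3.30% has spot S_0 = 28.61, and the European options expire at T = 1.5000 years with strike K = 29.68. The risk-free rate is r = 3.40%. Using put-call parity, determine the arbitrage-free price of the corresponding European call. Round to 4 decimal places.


Put-call parity: C - P = S_0 * exp(-qT) - K * exp(-rT).
S_0 * exp(-qT) = 28.6100 * 0.95170516 = 27.22828457
K * exp(-rT) = 29.6800 * 0.95027867 = 28.20427094
C = P + S*exp(-qT) - K*exp(-rT)
C = 2.8187 + 27.22828457 - 28.20427094 = 1.8427

Answer: Call price = 1.8427


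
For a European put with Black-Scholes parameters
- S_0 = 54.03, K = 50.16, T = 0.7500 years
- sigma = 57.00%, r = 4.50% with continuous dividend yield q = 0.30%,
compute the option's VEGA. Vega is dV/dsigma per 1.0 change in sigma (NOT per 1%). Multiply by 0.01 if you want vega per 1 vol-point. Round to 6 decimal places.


d1 = 0.4611895252; d2 = -0.0324449549
phi(d1) = 0.3586937128; exp(-qT) = 0.9977525294; exp(-rT) = 0.9668131777
Vega = S * exp(-qT) * phi(d1) * sqrt(T) = 54.0300 * 0.9977525294 * 0.3586937128 * 0.8660254038 = 16.746043

Answer: Vega = 16.746043


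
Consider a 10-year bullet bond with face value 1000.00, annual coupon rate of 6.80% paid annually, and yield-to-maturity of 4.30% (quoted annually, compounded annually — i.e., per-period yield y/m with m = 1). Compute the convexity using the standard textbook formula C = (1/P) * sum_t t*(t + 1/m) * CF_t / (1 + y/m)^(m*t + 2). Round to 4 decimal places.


Answer: Convexity = 71.9279

Derivation:
Coupon per period c = face * coupon_rate / m = 68.000000
Periods per year m = 1; per-period yield y/m = 0.043000
Number of cashflows N = 10
Cashflows (t years, CF_t, discount factor 1/(1+y/m)^(m*t), PV):
  t = 1.0000: CF_t = 68.000000, DF = 0.958773, PV = 65.196548
  t = 2.0000: CF_t = 68.000000, DF = 0.919245, PV = 62.508675
  t = 3.0000: CF_t = 68.000000, DF = 0.881347, PV = 59.931616
  t = 4.0000: CF_t = 68.000000, DF = 0.845012, PV = 57.460801
  t = 5.0000: CF_t = 68.000000, DF = 0.810174, PV = 55.091852
  t = 6.0000: CF_t = 68.000000, DF = 0.776773, PV = 52.820567
  t = 7.0000: CF_t = 68.000000, DF = 0.744749, PV = 50.642922
  t = 8.0000: CF_t = 68.000000, DF = 0.714045, PV = 48.555054
  t = 9.0000: CF_t = 68.000000, DF = 0.684607, PV = 46.553264
  t = 10.0000: CF_t = 1068.000000, DF = 0.656382, PV = 701.016384
Price P = sum_t PV_t = 1199.777685
Convexity numerator sum_t t*(t + 1/m) * CF_t / (1+y/m)^(m*t + 2):
  t = 1.0000: term = 119.863232
  t = 2.0000: term = 344.764809
  t = 3.0000: term = 661.102222
  t = 4.0000: term = 1056.411348
  t = 5.0000: term = 1519.287653
  t = 6.0000: term = 2039.312286
  t = 7.0000: term = 2606.982788
  t = 8.0000: term = 3213.648143
  t = 9.0000: term = 3851.447918
  t = 10.0000: term = 70884.656105
Convexity = (1/P) * sum = 86297.476504 / 1199.777685 = 71.927889


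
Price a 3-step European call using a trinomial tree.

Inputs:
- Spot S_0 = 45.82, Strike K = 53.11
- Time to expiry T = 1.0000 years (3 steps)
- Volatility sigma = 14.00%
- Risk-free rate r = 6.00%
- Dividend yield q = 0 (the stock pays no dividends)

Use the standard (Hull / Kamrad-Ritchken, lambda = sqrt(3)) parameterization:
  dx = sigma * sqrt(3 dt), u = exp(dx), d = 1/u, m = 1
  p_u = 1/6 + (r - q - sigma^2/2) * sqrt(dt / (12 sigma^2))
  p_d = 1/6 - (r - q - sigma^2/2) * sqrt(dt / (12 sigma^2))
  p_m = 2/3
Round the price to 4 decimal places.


Answer: Price = V(0,0) = 0.9076

Derivation:
dt = T/N = 0.333333; dx = sigma*sqrt(3*dt) = 0.140000
u = exp(dx) = 1.150274; d = 1/u = 0.869358
p_u = 0.226429, p_m = 0.666667, p_d = 0.106905
Discount per step: exp(-r*dt) = 0.980199
Stock lattice S(k, j) with j the centered position index:
  k=0: S(0,+0) = 45.8200
  k=1: S(1,-1) = 39.8340; S(1,+0) = 45.8200; S(1,+1) = 52.7055
  k=2: S(2,-2) = 34.6300; S(2,-1) = 39.8340; S(2,+0) = 45.8200; S(2,+1) = 52.7055; S(2,+2) = 60.6258
  k=3: S(3,-3) = 30.1059; S(3,-2) = 34.6300; S(3,-1) = 39.8340; S(3,+0) = 45.8200; S(3,+1) = 52.7055; S(3,+2) = 60.6258; S(3,+3) = 69.7363
Terminal payoffs V(N, j) = max(S_T - K, 0):
  V(3,-3) = 0.000000; V(3,-2) = 0.000000; V(3,-1) = 0.000000; V(3,+0) = 0.000000; V(3,+1) = 0.000000; V(3,+2) = 7.515808; V(3,+3) = 16.626278
Backward induction: V(k, j) = exp(-r*dt) * [p_u * V(k+1, j+1) + p_m * V(k+1, j) + p_d * V(k+1, j-1)]
  V(2,-2) = exp(-r*dt) * [p_u*0.000000 + p_m*0.000000 + p_d*0.000000] = 0.000000
  V(2,-1) = exp(-r*dt) * [p_u*0.000000 + p_m*0.000000 + p_d*0.000000] = 0.000000
  V(2,+0) = exp(-r*dt) * [p_u*0.000000 + p_m*0.000000 + p_d*0.000000] = 0.000000
  V(2,+1) = exp(-r*dt) * [p_u*7.515808 + p_m*0.000000 + p_d*0.000000] = 1.668096
  V(2,+2) = exp(-r*dt) * [p_u*16.626278 + p_m*7.515808 + p_d*0.000000] = 8.601442
  V(1,-1) = exp(-r*dt) * [p_u*0.000000 + p_m*0.000000 + p_d*0.000000] = 0.000000
  V(1,+0) = exp(-r*dt) * [p_u*1.668096 + p_m*0.000000 + p_d*0.000000] = 0.370226
  V(1,+1) = exp(-r*dt) * [p_u*8.601442 + p_m*1.668096 + p_d*0.000000] = 2.999091
  V(0,+0) = exp(-r*dt) * [p_u*2.999091 + p_m*0.370226 + p_d*0.000000] = 0.907563


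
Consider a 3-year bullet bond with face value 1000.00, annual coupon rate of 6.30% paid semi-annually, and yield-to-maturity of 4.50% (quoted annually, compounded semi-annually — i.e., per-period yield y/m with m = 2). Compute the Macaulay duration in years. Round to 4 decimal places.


Coupon per period c = face * coupon_rate / m = 31.500000
Periods per year m = 2; per-period yield y/m = 0.022500
Number of cashflows N = 6
Cashflows (t years, CF_t, discount factor 1/(1+y/m)^(m*t), PV):
  t = 0.5000: CF_t = 31.500000, DF = 0.977995, PV = 30.806846
  t = 1.0000: CF_t = 31.500000, DF = 0.956474, PV = 30.128945
  t = 1.5000: CF_t = 31.500000, DF = 0.935427, PV = 29.465961
  t = 2.0000: CF_t = 31.500000, DF = 0.914843, PV = 28.817565
  t = 2.5000: CF_t = 31.500000, DF = 0.894712, PV = 28.183438
  t = 3.0000: CF_t = 1031.500000, DF = 0.875024, PV = 902.587537
Price P = sum_t PV_t = 1049.990291
Macaulay numerator sum_t t * PV_t:
  t * PV_t at t = 0.5000: 15.403423
  t * PV_t at t = 1.0000: 30.128945
  t * PV_t at t = 1.5000: 44.198941
  t * PV_t at t = 2.0000: 57.635131
  t * PV_t at t = 2.5000: 70.458595
  t * PV_t at t = 3.0000: 2707.762610
Macaulay duration D = (sum_t t * PV_t) / P = 2925.587644 / 1049.990291 = 2.786300

Answer: Macaulay duration = 2.7863 years


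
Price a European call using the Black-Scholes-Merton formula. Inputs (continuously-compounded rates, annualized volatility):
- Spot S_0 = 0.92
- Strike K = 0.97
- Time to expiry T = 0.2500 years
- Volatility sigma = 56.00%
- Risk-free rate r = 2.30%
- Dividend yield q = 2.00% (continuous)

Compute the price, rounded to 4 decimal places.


d1 = (ln(S/K) + (r - q + 0.5*sigma^2) * T) / (sigma * sqrt(T)) = -0.04633001
d2 = d1 - sigma * sqrt(T) = -0.32633001
exp(-rT) = 0.99426650; exp(-qT) = 0.99501248
C = S_0 * exp(-qT) * N(d1) - K * exp(-rT) * N(d2)
N(d1) = 0.48152361; N(d2) = 0.37208734
C = 0.9200 * 0.99501248 * 0.48152361 - 0.9700 * 0.99426650 * 0.37208734 = 0.0819

Answer: Price = 0.0819


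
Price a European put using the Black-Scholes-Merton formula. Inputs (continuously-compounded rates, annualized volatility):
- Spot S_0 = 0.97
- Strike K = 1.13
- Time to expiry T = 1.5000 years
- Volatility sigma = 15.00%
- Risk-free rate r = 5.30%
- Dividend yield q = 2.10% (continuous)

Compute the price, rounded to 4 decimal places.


d1 = (ln(S/K) + (r - q + 0.5*sigma^2) * T) / (sigma * sqrt(T)) = -0.47793268
d2 = d1 - sigma * sqrt(T) = -0.66164441
exp(-rT) = 0.92357802; exp(-qT) = 0.96899096
P = K * exp(-rT) * N(-d2) - S_0 * exp(-qT) * N(-d1)
N(-d1) = 0.68365094; N(-d2) = 0.74590043
P = 1.1300 * 0.92357802 * 0.74590043 - 0.9700 * 0.96899096 * 0.68365094 = 0.1359

Answer: Price = 0.1359


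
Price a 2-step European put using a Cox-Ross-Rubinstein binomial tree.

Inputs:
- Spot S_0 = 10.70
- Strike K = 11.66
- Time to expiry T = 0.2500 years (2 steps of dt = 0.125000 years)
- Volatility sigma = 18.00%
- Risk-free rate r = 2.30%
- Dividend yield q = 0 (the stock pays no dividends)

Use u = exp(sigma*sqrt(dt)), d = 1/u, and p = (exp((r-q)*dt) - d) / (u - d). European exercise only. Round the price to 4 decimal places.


Answer: Price = V(0,0) = 1.0188

Derivation:
dt = T/N = 0.125000
u = exp(sigma*sqrt(dt)) = 1.065708; d = 1/u = 0.938343
p = (exp((r-q)*dt) - d) / (u - d) = 0.506701
Discount per step: exp(-r*dt) = 0.997129
Stock lattice S(k, i) with i counting down-moves:
  k=0: S(0,0) = 10.7000
  k=1: S(1,0) = 11.4031; S(1,1) = 10.0403
  k=2: S(2,0) = 12.1524; S(2,1) = 10.7000; S(2,2) = 9.4212
Terminal payoffs V(N, i) = max(K - S_T, 0):
  V(2,0) = 0.000000; V(2,1) = 0.960000; V(2,2) = 2.238781
Backward induction: V(k, i) = exp(-r*dt) * [p * V(k+1, i) + (1-p) * V(k+1, i+1)].
  V(1,0) = exp(-r*dt) * [p*0.000000 + (1-p)*0.960000] = 0.472208
  V(1,1) = exp(-r*dt) * [p*0.960000 + (1-p)*2.238781] = 1.586254
  V(0,0) = exp(-r*dt) * [p*0.472208 + (1-p)*1.586254] = 1.018833


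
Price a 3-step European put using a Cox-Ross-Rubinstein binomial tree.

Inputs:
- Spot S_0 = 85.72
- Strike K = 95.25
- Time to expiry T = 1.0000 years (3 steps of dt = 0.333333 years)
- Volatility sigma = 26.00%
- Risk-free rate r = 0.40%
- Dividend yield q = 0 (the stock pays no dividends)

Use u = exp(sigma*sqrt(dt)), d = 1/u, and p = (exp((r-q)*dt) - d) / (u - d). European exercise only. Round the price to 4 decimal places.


Answer: Price = V(0,0) = 14.6406

Derivation:
dt = T/N = 0.333333
u = exp(sigma*sqrt(dt)) = 1.161963; d = 1/u = 0.860612
p = (exp((r-q)*dt) - d) / (u - d) = 0.466970
Discount per step: exp(-r*dt) = 0.998668
Stock lattice S(k, i) with i counting down-moves:
  k=0: S(0,0) = 85.7200
  k=1: S(1,0) = 99.6035; S(1,1) = 73.7717
  k=2: S(2,0) = 115.7356; S(2,1) = 85.7200; S(2,2) = 63.4888
  k=3: S(3,0) = 134.4805; S(3,1) = 99.6035; S(3,2) = 73.7717; S(3,3) = 54.6393
Terminal payoffs V(N, i) = max(K - S_T, 0):
  V(3,0) = 0.000000; V(3,1) = 0.000000; V(3,2) = 21.478307; V(3,3) = 40.610724
Backward induction: V(k, i) = exp(-r*dt) * [p * V(k+1, i) + (1-p) * V(k+1, i+1)].
  V(2,0) = exp(-r*dt) * [p*0.000000 + (1-p)*0.000000] = 0.000000
  V(2,1) = exp(-r*dt) * [p*0.000000 + (1-p)*21.478307] = 11.433327
  V(2,2) = exp(-r*dt) * [p*21.478307 + (1-p)*40.610724] = 31.634252
  V(1,0) = exp(-r*dt) * [p*0.000000 + (1-p)*11.433327] = 6.086186
  V(1,1) = exp(-r*dt) * [p*11.433327 + (1-p)*31.634252] = 22.171444
  V(0,0) = exp(-r*dt) * [p*6.086186 + (1-p)*22.171444] = 14.640577
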